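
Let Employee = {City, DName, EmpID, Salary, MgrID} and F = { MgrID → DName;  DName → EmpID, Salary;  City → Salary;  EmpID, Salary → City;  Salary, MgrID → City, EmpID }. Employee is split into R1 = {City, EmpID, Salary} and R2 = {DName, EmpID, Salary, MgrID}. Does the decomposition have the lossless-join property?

Common attributes: R1 ∩ R2 = {EmpID, Salary}.
Closure of {EmpID, Salary}: EmpID, Salary → City applies, adding City. So (EmpID, Salary)⁺ = {City, EmpID, Salary}.
This closure contains every attribute of R1, so R1 ∩ R2 → R1. The join is lossless.

Yes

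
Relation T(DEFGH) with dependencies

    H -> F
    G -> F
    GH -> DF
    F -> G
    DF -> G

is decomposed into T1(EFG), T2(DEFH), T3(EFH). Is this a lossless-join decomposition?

Yes

Chase test. Columns are DEFGH; row i has aⱼ where attribute j ∈ Ti, else bᵢⱼ.
Initial tableau (one row per fragment):
  row 1: b11 a2 a3 a4 b15
  row 2: a1 a2 a3 b24 a5
  row 3: b31 a2 a3 b34 a5
Rows 1 and 2 agree on F; apply F→G and equate their G entries.
Rows 1 and 3 agree on F; apply F→G and equate their G entries.
Rows 2 and 3 agree on GH; apply GH→DF and equate their DF entries.
Row 2 is now all distinguished symbols — the join is lossless.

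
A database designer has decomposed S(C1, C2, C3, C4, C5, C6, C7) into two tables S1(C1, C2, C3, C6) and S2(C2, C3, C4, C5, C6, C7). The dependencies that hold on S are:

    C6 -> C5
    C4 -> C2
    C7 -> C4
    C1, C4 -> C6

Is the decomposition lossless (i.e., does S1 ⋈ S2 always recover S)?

No

Common attributes: S1 ∩ S2 = {C2, C3, C6}.
Closure of {C2, C3, C6}: C6 → C5 applies, adding C5. So (C2, C3, C6)⁺ = {C2, C3, C5, C6}.
The closure contains neither all of S1 = {C1, C2, C3, C6} nor all of S2 = {C2, C3, C4, C5, C6, C7}, so the common attributes are not a superkey of either fragment. The join is lossy.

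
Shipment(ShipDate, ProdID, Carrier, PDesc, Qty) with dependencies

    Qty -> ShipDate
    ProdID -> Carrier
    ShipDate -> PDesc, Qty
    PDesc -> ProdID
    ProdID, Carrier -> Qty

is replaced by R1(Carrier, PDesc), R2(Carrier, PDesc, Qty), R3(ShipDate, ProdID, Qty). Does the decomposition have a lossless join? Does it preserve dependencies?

Lossless test (chase): Rows 2 and 3 agree on Qty; apply Qty→ShipDate and equate their ShipDate entries. Rows 2 and 3 agree on ShipDate; apply ShipDate→PDesc, Qty and equate their PDesc, Qty entries. Rows 1 and 2 agree on PDesc; apply PDesc→ProdID and equate their ProdID entries. Rows 1 and 3 agree on PDesc; apply PDesc→ProdID and equate their ProdID entries. Rows 1 and 2 agree on ProdID, Carrier; apply ProdID, Carrier→Qty and equate their Qty entries. Rows 1 and 2 agree on Qty; apply Qty→ShipDate and equate their ShipDate entries. Rows 1 and 3 agree on ProdID; apply ProdID→Carrier and equate their Carrier entries. Row 1 is now all distinguished symbols — the join is lossless.
Dependency preservation: ProdID → Carrier; ShipDate → PDesc, Qty; PDesc → ProdID; ProdID, Carrier → Qty are not contained in any single fragment, but the restricted closure of each left-hand side across the fragments still reaches the right-hand side; the remaining FDs each lie inside some fragment. All dependencies are preserved.

lossless and dependency-preserving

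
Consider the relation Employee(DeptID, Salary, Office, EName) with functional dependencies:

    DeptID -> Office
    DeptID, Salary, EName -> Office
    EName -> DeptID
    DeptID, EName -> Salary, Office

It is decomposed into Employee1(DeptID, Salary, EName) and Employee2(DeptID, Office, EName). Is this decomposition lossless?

Yes

Common attributes: Employee1 ∩ Employee2 = {DeptID, EName}.
Closure of {DeptID, EName}: DeptID → Office applies, adding Office; DeptID, EName → Salary, Office applies, adding Salary. So (DeptID, EName)⁺ = {DeptID, Salary, Office, EName}.
This closure contains every attribute of Employee1, so Employee1 ∩ Employee2 → Employee1. The join is lossless.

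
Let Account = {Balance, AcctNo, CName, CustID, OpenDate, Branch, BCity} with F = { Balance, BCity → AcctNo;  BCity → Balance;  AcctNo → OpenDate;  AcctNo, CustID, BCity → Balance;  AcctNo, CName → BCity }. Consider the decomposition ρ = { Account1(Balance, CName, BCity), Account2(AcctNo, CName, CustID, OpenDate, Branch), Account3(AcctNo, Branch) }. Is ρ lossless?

No

Chase test. Columns are Balance, AcctNo, CName, CustID, OpenDate, Branch, BCity; row i has aⱼ where attribute j ∈ Accounti, else bᵢⱼ.
Initial tableau (one row per fragment):
  row 1: a1 b12 a3 b14 b15 b16 a7
  row 2: b21 a2 a3 a4 a5 a6 b27
  row 3: b31 a2 b33 b34 b35 a6 b37
Rows 2 and 3 agree on AcctNo; apply AcctNo→OpenDate and equate their OpenDate entries.
No row becomes fully distinguished — the join is lossy.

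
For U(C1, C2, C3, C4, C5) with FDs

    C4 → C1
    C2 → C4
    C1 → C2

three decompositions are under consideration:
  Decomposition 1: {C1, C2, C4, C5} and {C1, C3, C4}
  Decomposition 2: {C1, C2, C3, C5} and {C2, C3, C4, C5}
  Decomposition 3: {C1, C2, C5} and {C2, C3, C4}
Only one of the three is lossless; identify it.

Decomposition 2

Decomposition 1: common = {C1, C4}, closure = {C1, C2, C4} → lossy.
Decomposition 2: common = {C2, C3, C5}, closure = {C1, C2, C3, C4, C5} → lossless.
Decomposition 3: common = {C2}, closure = {C1, C2, C4} → lossy.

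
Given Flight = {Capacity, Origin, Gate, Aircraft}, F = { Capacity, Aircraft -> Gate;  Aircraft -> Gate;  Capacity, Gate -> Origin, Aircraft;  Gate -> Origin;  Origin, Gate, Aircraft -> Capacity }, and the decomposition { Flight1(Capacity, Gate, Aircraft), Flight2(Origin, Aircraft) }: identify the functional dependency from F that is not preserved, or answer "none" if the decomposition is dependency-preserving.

Check Gate → Origin: no single fragment contains all of {Origin, Gate}, and the restricted closure of {Gate} across the fragments never reaches {Origin}.
Capacity, Aircraft → Gate is preserved.
Aircraft → Gate is preserved.
Capacity, Gate → Origin, Aircraft is preserved.
Origin, Gate, Aircraft → Capacity is preserved.

Gate -> Origin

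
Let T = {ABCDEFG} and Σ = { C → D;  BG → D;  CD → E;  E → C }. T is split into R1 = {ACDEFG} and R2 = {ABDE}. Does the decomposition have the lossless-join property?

Common attributes: R1 ∩ R2 = {ADE}.
Closure of {ADE}: E → C applies, adding C. So (ADE)⁺ = {ACDE}.
The closure contains neither all of R1 = {ACDEFG} nor all of R2 = {ABDE}, so the common attributes are not a superkey of either fragment. The join is lossy.

No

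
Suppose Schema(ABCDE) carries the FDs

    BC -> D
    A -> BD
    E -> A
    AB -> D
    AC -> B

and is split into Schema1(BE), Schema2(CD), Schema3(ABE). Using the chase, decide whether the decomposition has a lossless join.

Chase test. Columns are ABCDE; row i has aⱼ where attribute j ∈ Schemai, else bᵢⱼ.
Initial tableau (one row per fragment):
  row 1: b11 a2 b13 b14 a5
  row 2: b21 b22 a3 a4 b25
  row 3: a1 a2 b33 b34 a5
Rows 1 and 3 agree on E; apply E→A and equate their A entries.
Rows 1 and 3 agree on AB; apply AB→D and equate their D entries.
No row becomes fully distinguished — the join is lossy.

No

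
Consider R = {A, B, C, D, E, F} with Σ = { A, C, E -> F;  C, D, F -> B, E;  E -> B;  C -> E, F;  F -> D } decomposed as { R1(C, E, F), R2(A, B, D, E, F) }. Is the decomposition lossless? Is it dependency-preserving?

lossy but dependency-preserving

Lossless test: (E, F)⁺ = {B, D, E, F}, which is a superkey of neither fragment — lossy.
Dependency preservation: A, C, E → F; C, D, F → B, E are not contained in any single fragment, but the restricted closure of each left-hand side across the fragments still reaches the right-hand side; the remaining FDs each lie inside some fragment. All dependencies are preserved.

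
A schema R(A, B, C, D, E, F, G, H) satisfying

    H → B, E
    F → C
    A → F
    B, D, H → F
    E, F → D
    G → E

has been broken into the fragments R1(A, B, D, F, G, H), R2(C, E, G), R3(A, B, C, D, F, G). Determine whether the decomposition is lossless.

Chase test. Columns are A, B, C, D, E, F, G, H; row i has aⱼ where attribute j ∈ Ri, else bᵢⱼ.
Initial tableau (one row per fragment):
  row 1: a1 a2 b13 a4 b15 a6 a7 a8
  row 2: b21 b22 a3 b24 a5 b26 a7 b28
  row 3: a1 a2 a3 a4 b35 a6 a7 b38
Rows 1 and 3 agree on F; apply F→C and equate their C entries.
Rows 1 and 2 agree on G; apply G→E and equate their E entries.
Rows 1 and 3 agree on G; apply G→E and equate their E entries.
Row 1 is now all distinguished symbols — the join is lossless.

Yes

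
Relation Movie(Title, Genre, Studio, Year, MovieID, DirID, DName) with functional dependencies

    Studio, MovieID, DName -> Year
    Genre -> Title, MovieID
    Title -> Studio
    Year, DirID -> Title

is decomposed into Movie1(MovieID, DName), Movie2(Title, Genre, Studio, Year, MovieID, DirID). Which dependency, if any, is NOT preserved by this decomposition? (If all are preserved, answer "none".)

Studio, MovieID, DName -> Year

Check Studio, MovieID, DName → Year: no single fragment contains all of {Studio, Year, MovieID, DName}, and the restricted closure of {Studio, MovieID, DName} across the fragments never reaches {Year}.
Genre → Title, MovieID is preserved.
Title → Studio is preserved.
Year, DirID → Title is preserved.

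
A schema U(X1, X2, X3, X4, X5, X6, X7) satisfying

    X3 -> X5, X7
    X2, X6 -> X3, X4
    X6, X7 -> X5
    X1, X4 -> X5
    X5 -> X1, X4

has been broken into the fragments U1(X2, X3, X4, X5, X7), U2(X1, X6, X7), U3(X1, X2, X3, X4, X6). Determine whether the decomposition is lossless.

Yes

Chase test. Columns are X1, X2, X3, X4, X5, X6, X7; row i has aⱼ where attribute j ∈ Ui, else bᵢⱼ.
Initial tableau (one row per fragment):
  row 1: b11 a2 a3 a4 a5 b16 a7
  row 2: a1 b22 b23 b24 b25 a6 a7
  row 3: a1 a2 a3 a4 b35 a6 b37
Rows 1 and 3 agree on X3; apply X3→X5, X7 and equate their X5, X7 entries.
Rows 2 and 3 agree on X6, X7; apply X6, X7→X5 and equate their X5 entries.
Rows 1 and 2 agree on X5; apply X5→X1, X4 and equate their X1, X4 entries.
Row 3 is now all distinguished symbols — the join is lossless.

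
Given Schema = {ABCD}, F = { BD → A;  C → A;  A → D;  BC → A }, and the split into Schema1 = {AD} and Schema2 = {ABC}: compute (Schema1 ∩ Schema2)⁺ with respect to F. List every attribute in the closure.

Schema1 ∩ Schema2 = {A}.
A → D applies, adding D
Closure: {AD}.

AD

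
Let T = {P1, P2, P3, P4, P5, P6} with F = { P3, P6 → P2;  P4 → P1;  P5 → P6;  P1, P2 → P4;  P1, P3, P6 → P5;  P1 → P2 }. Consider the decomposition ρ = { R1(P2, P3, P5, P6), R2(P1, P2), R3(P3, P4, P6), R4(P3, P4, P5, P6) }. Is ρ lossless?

Chase test. Columns are P1, P2, P3, P4, P5, P6; row i has aⱼ where attribute j ∈ Ri, else bᵢⱼ.
Initial tableau (one row per fragment):
  row 1: b11 a2 a3 b14 a5 a6
  row 2: a1 a2 b23 b24 b25 b26
  row 3: b31 b32 a3 a4 b35 a6
  row 4: b41 b42 a3 a4 a5 a6
Rows 1 and 3 agree on P3, P6; apply P3, P6→P2 and equate their P2 entries.
Rows 1 and 4 agree on P3, P6; apply P3, P6→P2 and equate their P2 entries.
Rows 3 and 4 agree on P4; apply P4→P1 and equate their P1 entries.
Rows 3 and 4 agree on P1, P3, P6; apply P1, P3, P6→P5 and equate their P5 entries.
No row becomes fully distinguished — the join is lossy.

No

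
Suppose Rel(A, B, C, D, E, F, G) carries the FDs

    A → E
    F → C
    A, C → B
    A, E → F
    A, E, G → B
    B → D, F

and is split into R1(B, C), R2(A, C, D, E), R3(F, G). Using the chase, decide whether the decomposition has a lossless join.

Chase test. Columns are A, B, C, D, E, F, G; row i has aⱼ where attribute j ∈ Ri, else bᵢⱼ.
Initial tableau (one row per fragment):
  row 1: b11 a2 a3 b14 b15 b16 b17
  row 2: a1 b22 a3 a4 a5 b26 b27
  row 3: b31 b32 b33 b34 b35 a6 a7
No row becomes fully distinguished — the join is lossy.

No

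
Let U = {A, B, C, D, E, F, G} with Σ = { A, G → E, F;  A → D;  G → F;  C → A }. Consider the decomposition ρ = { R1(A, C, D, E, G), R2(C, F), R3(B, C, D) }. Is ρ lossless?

Chase test. Columns are A, B, C, D, E, F, G; row i has aⱼ where attribute j ∈ Ri, else bᵢⱼ.
Initial tableau (one row per fragment):
  row 1: a1 b12 a3 a4 a5 b16 a7
  row 2: b21 b22 a3 b24 b25 a6 b27
  row 3: b31 a2 a3 a4 b35 b36 b37
Rows 1 and 2 agree on C; apply C→A and equate their A entries.
Rows 1 and 3 agree on C; apply C→A and equate their A entries.
Rows 1 and 2 agree on A; apply A→D and equate their D entries.
No row becomes fully distinguished — the join is lossy.

No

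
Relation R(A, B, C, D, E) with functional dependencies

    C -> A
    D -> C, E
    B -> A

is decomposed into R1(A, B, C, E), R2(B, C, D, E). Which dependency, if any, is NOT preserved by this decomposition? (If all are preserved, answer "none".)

none

C → A lies within R1.
D → C, E lies within R2.
B → A lies within R1.
Every dependency is enforceable on the fragments, so the decomposition is dependency-preserving.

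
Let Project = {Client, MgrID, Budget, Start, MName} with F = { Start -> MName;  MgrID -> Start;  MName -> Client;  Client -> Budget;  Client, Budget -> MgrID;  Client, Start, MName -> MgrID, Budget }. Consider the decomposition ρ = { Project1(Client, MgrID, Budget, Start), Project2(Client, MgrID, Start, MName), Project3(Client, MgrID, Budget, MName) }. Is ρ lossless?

Chase test. Columns are Client, MgrID, Budget, Start, MName; row i has aⱼ where attribute j ∈ Projecti, else bᵢⱼ.
Initial tableau (one row per fragment):
  row 1: a1 a2 a3 a4 b15
  row 2: a1 a2 b23 a4 a5
  row 3: a1 a2 a3 b34 a5
Rows 1 and 2 agree on Start; apply Start→MName and equate their MName entries.
Rows 1 and 3 agree on MgrID; apply MgrID→Start and equate their Start entries.
Rows 1 and 2 agree on Client; apply Client→Budget and equate their Budget entries.
Row 1 is now all distinguished symbols — the join is lossless.

Yes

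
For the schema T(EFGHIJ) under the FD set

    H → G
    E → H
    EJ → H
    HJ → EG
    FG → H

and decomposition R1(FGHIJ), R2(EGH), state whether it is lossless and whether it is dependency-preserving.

Lossless test: (GH)⁺ = {GH}, which is a superkey of neither fragment — lossy.
Dependency preservation: the restricted closure of {HJ} across the fragments never reaches {EG}, so HJ → EG cannot be enforced without a join — not preserved.

lossy and not dependency-preserving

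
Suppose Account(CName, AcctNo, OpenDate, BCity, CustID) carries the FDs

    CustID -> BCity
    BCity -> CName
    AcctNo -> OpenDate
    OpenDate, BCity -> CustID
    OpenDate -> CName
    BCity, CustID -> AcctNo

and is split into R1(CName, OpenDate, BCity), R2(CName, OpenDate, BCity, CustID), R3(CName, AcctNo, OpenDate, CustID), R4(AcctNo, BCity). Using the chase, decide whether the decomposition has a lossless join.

Chase test. Columns are CName, AcctNo, OpenDate, BCity, CustID; row i has aⱼ where attribute j ∈ Ri, else bᵢⱼ.
Initial tableau (one row per fragment):
  row 1: a1 b12 a3 a4 b15
  row 2: a1 b22 a3 a4 a5
  row 3: a1 a2 a3 b34 a5
  row 4: b41 a2 b43 a4 b45
Rows 2 and 3 agree on CustID; apply CustID→BCity and equate their BCity entries.
Rows 1 and 4 agree on BCity; apply BCity→CName and equate their CName entries.
Rows 3 and 4 agree on AcctNo; apply AcctNo→OpenDate and equate their OpenDate entries.
Rows 1 and 2 agree on OpenDate, BCity; apply OpenDate, BCity→CustID and equate their CustID entries.
Rows 1 and 4 agree on OpenDate, BCity; apply OpenDate, BCity→CustID and equate their CustID entries.
Rows 1 and 2 agree on BCity, CustID; apply BCity, CustID→AcctNo and equate their AcctNo entries.
Rows 1 and 3 agree on BCity, CustID; apply BCity, CustID→AcctNo and equate their AcctNo entries.
Row 1 is now all distinguished symbols — the join is lossless.

Yes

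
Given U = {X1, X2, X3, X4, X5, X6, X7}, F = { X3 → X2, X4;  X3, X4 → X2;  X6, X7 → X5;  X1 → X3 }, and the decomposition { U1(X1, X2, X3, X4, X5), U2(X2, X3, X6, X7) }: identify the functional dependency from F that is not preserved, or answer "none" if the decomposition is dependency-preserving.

Check X6, X7 → X5: no single fragment contains all of {X5, X6, X7}, and the restricted closure of {X6, X7} across the fragments never reaches {X5}.
X3 → X2, X4 is preserved.
X3, X4 → X2 is preserved.
X1 → X3 is preserved.

X6, X7 → X5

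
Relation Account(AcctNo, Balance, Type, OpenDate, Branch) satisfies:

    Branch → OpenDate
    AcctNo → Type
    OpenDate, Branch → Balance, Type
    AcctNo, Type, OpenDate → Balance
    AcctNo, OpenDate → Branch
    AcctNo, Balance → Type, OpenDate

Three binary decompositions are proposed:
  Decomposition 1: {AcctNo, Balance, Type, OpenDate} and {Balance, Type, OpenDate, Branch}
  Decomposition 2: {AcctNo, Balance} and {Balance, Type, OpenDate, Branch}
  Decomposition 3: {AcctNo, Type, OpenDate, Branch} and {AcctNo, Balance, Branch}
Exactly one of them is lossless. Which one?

Decomposition 1: common = {Balance, Type, OpenDate}, closure = {Balance, Type, OpenDate} → lossy.
Decomposition 2: common = {Balance}, closure = {Balance} → lossy.
Decomposition 3: common = {AcctNo, Branch}, closure = {AcctNo, Balance, Type, OpenDate, Branch} → lossless.

Decomposition 3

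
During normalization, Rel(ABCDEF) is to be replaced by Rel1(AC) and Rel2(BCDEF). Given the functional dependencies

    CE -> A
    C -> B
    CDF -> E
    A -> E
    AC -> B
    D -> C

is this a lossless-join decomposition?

No

Common attributes: Rel1 ∩ Rel2 = {C}.
Closure of {C}: C → B applies, adding B. So (C)⁺ = {BC}.
The closure contains neither all of Rel1 = {AC} nor all of Rel2 = {BCDEF}, so the common attributes are not a superkey of either fragment. The join is lossy.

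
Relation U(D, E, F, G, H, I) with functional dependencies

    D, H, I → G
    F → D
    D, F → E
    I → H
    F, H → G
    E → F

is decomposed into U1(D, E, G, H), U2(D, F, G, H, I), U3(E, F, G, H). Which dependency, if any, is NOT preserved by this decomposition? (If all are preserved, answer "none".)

none

D, H, I → G lies within U2.
F → D lies within U2.
D, F → E: restricted closure across fragments reaches E.
I → H lies within U2.
F, H → G lies within U2.
E → F lies within U3.
Every dependency is enforceable on the fragments, so the decomposition is dependency-preserving.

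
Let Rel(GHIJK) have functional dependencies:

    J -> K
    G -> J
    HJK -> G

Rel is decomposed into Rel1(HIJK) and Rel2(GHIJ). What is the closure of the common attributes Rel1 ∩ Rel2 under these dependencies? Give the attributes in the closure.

GHIJK

Rel1 ∩ Rel2 = {HIJ}.
J → K applies, adding K
HJK → G applies, adding G
Closure: {GHIJK}.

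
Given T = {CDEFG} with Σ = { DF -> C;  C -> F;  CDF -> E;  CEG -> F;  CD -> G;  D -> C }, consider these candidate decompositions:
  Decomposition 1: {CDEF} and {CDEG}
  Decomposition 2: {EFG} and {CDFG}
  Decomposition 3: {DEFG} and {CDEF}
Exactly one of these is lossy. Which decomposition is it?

Decomposition 2

Decomposition 1: common = {CDE}, closure = {CDEFG} → lossless.
Decomposition 2: common = {FG}, closure = {FG} → lossy.
Decomposition 3: common = {DEF}, closure = {CDEFG} → lossless.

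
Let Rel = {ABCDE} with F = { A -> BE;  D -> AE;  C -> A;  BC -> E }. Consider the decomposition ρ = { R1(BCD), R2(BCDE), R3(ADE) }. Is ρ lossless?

Yes

Chase test. Columns are ABCDE; row i has aⱼ where attribute j ∈ Ri, else bᵢⱼ.
Initial tableau (one row per fragment):
  row 1: b11 a2 a3 a4 b15
  row 2: b21 a2 a3 a4 a5
  row 3: a1 b32 b33 a4 a5
Rows 1 and 2 agree on D; apply D→AE and equate their AE entries.
Rows 1 and 3 agree on D; apply D→AE and equate their AE entries.
Rows 1 and 3 agree on A; apply A→BE and equate their BE entries.
Row 1 is now all distinguished symbols — the join is lossless.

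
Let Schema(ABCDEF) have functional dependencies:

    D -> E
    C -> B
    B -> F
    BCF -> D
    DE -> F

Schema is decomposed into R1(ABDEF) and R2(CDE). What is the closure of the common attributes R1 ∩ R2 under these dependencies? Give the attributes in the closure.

R1 ∩ R2 = {DE}.
DE → F applies, adding F
Closure: {DEF}.

DEF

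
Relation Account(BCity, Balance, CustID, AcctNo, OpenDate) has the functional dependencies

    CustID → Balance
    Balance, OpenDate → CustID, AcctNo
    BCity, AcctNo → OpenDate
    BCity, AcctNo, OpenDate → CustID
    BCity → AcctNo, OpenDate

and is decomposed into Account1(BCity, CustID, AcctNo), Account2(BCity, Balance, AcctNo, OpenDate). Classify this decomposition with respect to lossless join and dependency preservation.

lossless but not dependency-preserving

Lossless test: (BCity, AcctNo)⁺ = {BCity, Balance, CustID, AcctNo, OpenDate}, which contains all of one fragment — lossless.
Dependency preservation: the restricted closure of {CustID} across the fragments never reaches {Balance}, so CustID → Balance cannot be enforced without a join — not preserved.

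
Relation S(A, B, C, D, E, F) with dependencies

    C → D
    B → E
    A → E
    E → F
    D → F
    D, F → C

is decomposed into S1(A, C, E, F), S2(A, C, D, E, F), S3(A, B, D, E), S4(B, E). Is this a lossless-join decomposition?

Chase test. Columns are A, B, C, D, E, F; row i has aⱼ where attribute j ∈ Si, else bᵢⱼ.
Initial tableau (one row per fragment):
  row 1: a1 b12 a3 b14 a5 a6
  row 2: a1 b22 a3 a4 a5 a6
  row 3: a1 a2 b33 a4 a5 b36
  row 4: b41 a2 b43 b44 a5 b46
Rows 1 and 2 agree on C; apply C→D and equate their D entries.
Rows 1 and 3 agree on E; apply E→F and equate their F entries.
Rows 1 and 4 agree on E; apply E→F and equate their F entries.
Rows 1 and 3 agree on D, F; apply D, F→C and equate their C entries.
Row 3 is now all distinguished symbols — the join is lossless.

Yes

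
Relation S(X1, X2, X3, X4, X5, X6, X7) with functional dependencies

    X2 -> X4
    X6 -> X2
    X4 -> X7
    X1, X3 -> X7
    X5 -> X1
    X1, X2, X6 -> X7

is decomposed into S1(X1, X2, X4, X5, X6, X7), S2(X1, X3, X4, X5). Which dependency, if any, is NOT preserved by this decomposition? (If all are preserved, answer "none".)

Check X1, X3 → X7: no single fragment contains all of {X1, X3, X7}, and the restricted closure of {X1, X3} across the fragments never reaches {X7}.
X2 → X4 is preserved.
X6 → X2 is preserved.
X4 → X7 is preserved.
X5 → X1 is preserved.
X1, X2, X6 → X7 is preserved.

X1, X3 -> X7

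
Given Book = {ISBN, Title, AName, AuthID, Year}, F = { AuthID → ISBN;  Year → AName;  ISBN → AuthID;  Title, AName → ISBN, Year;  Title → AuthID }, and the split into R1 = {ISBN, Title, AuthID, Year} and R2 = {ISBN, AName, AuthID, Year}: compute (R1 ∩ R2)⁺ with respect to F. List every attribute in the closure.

ISBN, AName, AuthID, Year

R1 ∩ R2 = {ISBN, AuthID, Year}.
Year → AName applies, adding AName
Closure: {ISBN, AName, AuthID, Year}.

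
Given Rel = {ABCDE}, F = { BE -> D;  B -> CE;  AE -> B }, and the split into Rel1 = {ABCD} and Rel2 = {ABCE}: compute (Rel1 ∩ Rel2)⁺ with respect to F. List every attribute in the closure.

ABCDE

Rel1 ∩ Rel2 = {ABC}.
B → CE applies, adding E
BE → D applies, adding D
Closure: {ABCDE}.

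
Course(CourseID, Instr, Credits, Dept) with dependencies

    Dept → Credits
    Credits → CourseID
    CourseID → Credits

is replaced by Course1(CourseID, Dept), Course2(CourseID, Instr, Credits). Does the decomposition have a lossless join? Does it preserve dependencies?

Lossless test: (CourseID)⁺ = {CourseID, Credits}, which is a superkey of neither fragment — lossy.
Dependency preservation: Dept → Credits is not contained in any single fragment, but the restricted closure of its left-hand side across the fragments still reaches the right-hand side; the remaining FDs each lie inside some fragment. All dependencies are preserved.

lossy but dependency-preserving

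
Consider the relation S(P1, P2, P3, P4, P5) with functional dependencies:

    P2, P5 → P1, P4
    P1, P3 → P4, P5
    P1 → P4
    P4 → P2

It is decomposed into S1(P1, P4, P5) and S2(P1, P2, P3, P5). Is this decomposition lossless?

Yes

Common attributes: S1 ∩ S2 = {P1, P5}.
Closure of {P1, P5}: P1 → P4 applies, adding P4; P4 → P2 applies, adding P2. So (P1, P5)⁺ = {P1, P2, P4, P5}.
This closure contains every attribute of S1, so S1 ∩ S2 → S1. The join is lossless.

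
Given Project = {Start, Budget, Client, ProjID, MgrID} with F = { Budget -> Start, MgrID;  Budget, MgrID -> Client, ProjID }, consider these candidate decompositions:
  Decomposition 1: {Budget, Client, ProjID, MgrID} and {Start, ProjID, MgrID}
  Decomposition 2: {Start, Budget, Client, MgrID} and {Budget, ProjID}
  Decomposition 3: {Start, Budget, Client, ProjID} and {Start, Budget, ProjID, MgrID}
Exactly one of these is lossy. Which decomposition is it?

Decomposition 1: common = {ProjID, MgrID}, closure = {ProjID, MgrID} → lossy.
Decomposition 2: common = {Budget}, closure = {Start, Budget, Client, ProjID, MgrID} → lossless.
Decomposition 3: common = {Start, Budget, ProjID}, closure = {Start, Budget, Client, ProjID, MgrID} → lossless.

Decomposition 1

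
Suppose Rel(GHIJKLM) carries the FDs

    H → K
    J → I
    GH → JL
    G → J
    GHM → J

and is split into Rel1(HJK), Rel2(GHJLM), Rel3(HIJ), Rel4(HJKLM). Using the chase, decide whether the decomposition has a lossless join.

Chase test. Columns are GHIJKLM; row i has aⱼ where attribute j ∈ Reli, else bᵢⱼ.
Initial tableau (one row per fragment):
  row 1: b11 a2 b13 a4 a5 b16 b17
  row 2: a1 a2 b23 a4 b25 a6 a7
  row 3: b31 a2 a3 a4 b35 b36 b37
  row 4: b41 a2 b43 a4 a5 a6 a7
Rows 1 and 2 agree on H; apply H→K and equate their K entries.
Rows 1 and 3 agree on H; apply H→K and equate their K entries.
Rows 1 and 2 agree on J; apply J→I and equate their I entries.
Rows 1 and 3 agree on J; apply J→I and equate their I entries.
Rows 1 and 4 agree on J; apply J→I and equate their I entries.
Row 2 is now all distinguished symbols — the join is lossless.

Yes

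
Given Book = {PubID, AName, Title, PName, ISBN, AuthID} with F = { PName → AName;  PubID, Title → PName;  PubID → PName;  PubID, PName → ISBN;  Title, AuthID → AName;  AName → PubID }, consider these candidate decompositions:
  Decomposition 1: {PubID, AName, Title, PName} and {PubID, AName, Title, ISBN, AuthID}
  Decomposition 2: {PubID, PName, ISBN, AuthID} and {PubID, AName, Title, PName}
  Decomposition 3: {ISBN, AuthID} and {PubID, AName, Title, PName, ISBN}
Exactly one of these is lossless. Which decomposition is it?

Decomposition 1

Decomposition 1: common = {PubID, AName, Title}, closure = {PubID, AName, Title, PName, ISBN} → lossless.
Decomposition 2: common = {PubID, PName}, closure = {PubID, AName, PName, ISBN} → lossy.
Decomposition 3: common = {ISBN}, closure = {ISBN} → lossy.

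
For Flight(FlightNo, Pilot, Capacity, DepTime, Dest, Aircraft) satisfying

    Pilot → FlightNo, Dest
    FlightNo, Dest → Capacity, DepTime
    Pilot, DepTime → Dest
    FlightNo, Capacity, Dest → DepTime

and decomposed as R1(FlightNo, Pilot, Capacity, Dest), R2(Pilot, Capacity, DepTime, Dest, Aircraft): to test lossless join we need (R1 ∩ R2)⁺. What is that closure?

R1 ∩ R2 = {Pilot, Capacity, Dest}.
Pilot → FlightNo, Dest applies, adding FlightNo
FlightNo, Dest → Capacity, DepTime applies, adding DepTime
Closure: {FlightNo, Pilot, Capacity, DepTime, Dest}.

FlightNo, Pilot, Capacity, DepTime, Dest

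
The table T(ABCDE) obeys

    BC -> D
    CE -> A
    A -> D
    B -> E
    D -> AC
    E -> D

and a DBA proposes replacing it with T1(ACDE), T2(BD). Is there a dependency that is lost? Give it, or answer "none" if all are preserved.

B -> E

Check B → E: no single fragment contains all of {BE}, and the restricted closure of {B} across the fragments never reaches {E}.
BC → D is preserved.
CE → A is preserved.
A → D is preserved.
D → AC is preserved.
E → D is preserved.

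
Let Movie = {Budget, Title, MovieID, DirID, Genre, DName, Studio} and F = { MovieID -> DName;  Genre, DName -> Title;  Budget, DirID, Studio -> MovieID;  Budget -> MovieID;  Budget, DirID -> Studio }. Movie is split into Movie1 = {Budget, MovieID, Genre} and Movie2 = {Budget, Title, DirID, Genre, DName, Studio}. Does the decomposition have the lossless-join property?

Yes

Common attributes: Movie1 ∩ Movie2 = {Budget, Genre}.
Closure of {Budget, Genre}: Budget → MovieID applies, adding MovieID; MovieID → DName applies, adding DName; Genre, DName → Title applies, adding Title. So (Budget, Genre)⁺ = {Budget, Title, MovieID, Genre, DName}.
This closure contains every attribute of Movie1, so Movie1 ∩ Movie2 → Movie1. The join is lossless.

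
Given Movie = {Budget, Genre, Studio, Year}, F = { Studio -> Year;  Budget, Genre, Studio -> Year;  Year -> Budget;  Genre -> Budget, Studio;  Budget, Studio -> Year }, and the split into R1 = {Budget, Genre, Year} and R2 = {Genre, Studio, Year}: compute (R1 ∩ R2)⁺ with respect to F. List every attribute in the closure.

R1 ∩ R2 = {Genre, Year}.
Year → Budget applies, adding Budget
Genre → Budget, Studio applies, adding Studio
Closure: {Budget, Genre, Studio, Year}.

Budget, Genre, Studio, Year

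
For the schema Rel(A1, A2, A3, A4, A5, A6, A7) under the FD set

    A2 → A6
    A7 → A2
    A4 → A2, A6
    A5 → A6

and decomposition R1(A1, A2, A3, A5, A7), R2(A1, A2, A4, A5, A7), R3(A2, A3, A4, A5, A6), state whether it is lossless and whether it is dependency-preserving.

Lossless test (chase): Rows 1 and 2 agree on A2; apply A2→A6 and equate their A6 entries. Rows 1 and 3 agree on A2; apply A2→A6 and equate their A6 entries. No row becomes fully distinguished — the join is lossy.
Dependency preservation: every FD's attributes lie within a single fragment, so each can be enforced locally — preserved.

lossy but dependency-preserving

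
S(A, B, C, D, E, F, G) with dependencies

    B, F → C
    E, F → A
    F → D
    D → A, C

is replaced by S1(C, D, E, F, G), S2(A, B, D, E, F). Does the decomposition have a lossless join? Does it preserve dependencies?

lossy but dependency-preserving

Lossless test: (D, E, F)⁺ = {A, C, D, E, F}, which is a superkey of neither fragment — lossy.
Dependency preservation: B, F → C; D → A, C are not contained in any single fragment, but the restricted closure of each left-hand side across the fragments still reaches the right-hand side; the remaining FDs each lie inside some fragment. All dependencies are preserved.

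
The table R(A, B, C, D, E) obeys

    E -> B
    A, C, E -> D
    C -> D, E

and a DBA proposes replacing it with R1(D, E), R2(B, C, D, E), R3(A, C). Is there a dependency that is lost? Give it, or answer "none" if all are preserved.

E → B lies within R2.
A, C, E → D: restricted closure across fragments reaches D.
C → D, E lies within R2.
Every dependency is enforceable on the fragments, so the decomposition is dependency-preserving.

none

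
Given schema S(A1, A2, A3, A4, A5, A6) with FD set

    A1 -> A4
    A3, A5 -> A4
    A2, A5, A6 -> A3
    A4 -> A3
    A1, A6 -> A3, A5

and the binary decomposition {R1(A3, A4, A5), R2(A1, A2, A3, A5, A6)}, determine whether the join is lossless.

Common attributes: R1 ∩ R2 = {A3, A5}.
Closure of {A3, A5}: A3, A5 → A4 applies, adding A4. So (A3, A5)⁺ = {A3, A4, A5}.
This closure contains every attribute of R1, so R1 ∩ R2 → R1. The join is lossless.

Yes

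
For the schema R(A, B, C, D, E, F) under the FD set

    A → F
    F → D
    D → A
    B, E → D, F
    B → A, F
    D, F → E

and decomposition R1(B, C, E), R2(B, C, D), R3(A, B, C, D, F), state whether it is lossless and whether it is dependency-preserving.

lossless but not dependency-preserving

Lossless test (chase): Rows 2 and 3 agree on D; apply D→A and equate their A entries. Rows 1 and 2 agree on B; apply B→A, F and equate their A, F entries. Rows 1 and 3 agree on B; apply B→A, F and equate their A, F entries. Rows 2 and 3 agree on D, F; apply D, F→E and equate their E entries. Rows 1 and 2 agree on F; apply F→D and equate their D entries. Rows 1 and 2 agree on D, F; apply D, F→E and equate their E entries. Row 1 is now all distinguished symbols — the join is lossless.
Dependency preservation: the restricted closure of {D, F} across the fragments never reaches {E}, so D, F → E cannot be enforced without a join — not preserved.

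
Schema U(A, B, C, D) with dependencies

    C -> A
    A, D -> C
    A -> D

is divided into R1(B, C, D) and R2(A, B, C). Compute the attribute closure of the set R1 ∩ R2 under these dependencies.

A, B, C, D

R1 ∩ R2 = {B, C}.
C → A applies, adding A
A → D applies, adding D
Closure: {A, B, C, D}.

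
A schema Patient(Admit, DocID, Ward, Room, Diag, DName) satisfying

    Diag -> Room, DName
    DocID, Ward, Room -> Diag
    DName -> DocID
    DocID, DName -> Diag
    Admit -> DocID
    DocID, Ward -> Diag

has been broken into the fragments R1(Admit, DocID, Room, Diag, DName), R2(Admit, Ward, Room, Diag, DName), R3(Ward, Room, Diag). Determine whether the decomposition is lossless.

Yes

Chase test. Columns are Admit, DocID, Ward, Room, Diag, DName; row i has aⱼ where attribute j ∈ Ri, else bᵢⱼ.
Initial tableau (one row per fragment):
  row 1: a1 a2 b13 a4 a5 a6
  row 2: a1 b22 a3 a4 a5 a6
  row 3: b31 b32 a3 a4 a5 b36
Rows 1 and 3 agree on Diag; apply Diag→Room, DName and equate their Room, DName entries.
Rows 1 and 2 agree on DName; apply DName→DocID and equate their DocID entries.
Rows 1 and 3 agree on DName; apply DName→DocID and equate their DocID entries.
Row 2 is now all distinguished symbols — the join is lossless.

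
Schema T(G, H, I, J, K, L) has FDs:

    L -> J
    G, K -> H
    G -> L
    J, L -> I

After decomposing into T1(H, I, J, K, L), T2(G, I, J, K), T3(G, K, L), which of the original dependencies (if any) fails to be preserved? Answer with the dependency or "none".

Check G, K → H: no single fragment contains all of {G, H, K}, and the restricted closure of {G, K} across the fragments never reaches {H}.
L → J is preserved.
G → L is preserved.
J, L → I is preserved.

G, K -> H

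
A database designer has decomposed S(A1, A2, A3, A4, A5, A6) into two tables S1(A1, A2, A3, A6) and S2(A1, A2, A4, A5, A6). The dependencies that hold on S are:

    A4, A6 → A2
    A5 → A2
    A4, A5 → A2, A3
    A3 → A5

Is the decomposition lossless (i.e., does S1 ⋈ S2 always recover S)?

Common attributes: S1 ∩ S2 = {A1, A2, A6}.
No dependency enlarges {A1, A2, A6}, so (A1, A2, A6)⁺ = {A1, A2, A6}.
The closure contains neither all of S1 = {A1, A2, A3, A6} nor all of S2 = {A1, A2, A4, A5, A6}, so the common attributes are not a superkey of either fragment. The join is lossy.

No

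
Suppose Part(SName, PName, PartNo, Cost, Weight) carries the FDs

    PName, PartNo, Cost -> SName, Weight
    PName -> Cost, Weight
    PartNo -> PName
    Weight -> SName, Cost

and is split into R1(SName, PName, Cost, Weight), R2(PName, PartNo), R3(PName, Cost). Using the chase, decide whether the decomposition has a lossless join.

Yes

Chase test. Columns are SName, PName, PartNo, Cost, Weight; row i has aⱼ where attribute j ∈ Ri, else bᵢⱼ.
Initial tableau (one row per fragment):
  row 1: a1 a2 b13 a4 a5
  row 2: b21 a2 a3 b24 b25
  row 3: b31 a2 b33 a4 b35
Rows 1 and 2 agree on PName; apply PName→Cost, Weight and equate their Cost, Weight entries.
Rows 1 and 3 agree on PName; apply PName→Cost, Weight and equate their Cost, Weight entries.
Rows 1 and 2 agree on Weight; apply Weight→SName, Cost and equate their SName, Cost entries.
Rows 1 and 3 agree on Weight; apply Weight→SName, Cost and equate their SName, Cost entries.
Row 2 is now all distinguished symbols — the join is lossless.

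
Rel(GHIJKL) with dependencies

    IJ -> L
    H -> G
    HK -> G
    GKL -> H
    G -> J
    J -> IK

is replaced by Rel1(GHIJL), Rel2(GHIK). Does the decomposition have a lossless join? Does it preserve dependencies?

Lossless test: (GHI)⁺ = {GHIJKL}, which contains all of one fragment — lossless.
Dependency preservation: the restricted closure of {J} across the fragments never reaches {IK}, so J → IK cannot be enforced without a join — not preserved.

lossless but not dependency-preserving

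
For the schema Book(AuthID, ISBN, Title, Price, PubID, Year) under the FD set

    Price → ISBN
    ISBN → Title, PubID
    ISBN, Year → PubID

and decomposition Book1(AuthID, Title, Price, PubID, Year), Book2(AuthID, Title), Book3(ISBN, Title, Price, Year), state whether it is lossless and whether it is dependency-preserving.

lossless but not dependency-preserving

Lossless test (chase): Rows 1 and 3 agree on Price; apply Price→ISBN and equate their ISBN entries. Rows 1 and 3 agree on ISBN; apply ISBN→Title, PubID and equate their Title, PubID entries. Row 1 is now all distinguished symbols — the join is lossless.
Dependency preservation: the restricted closure of {ISBN} across the fragments never reaches {Title, PubID}, so ISBN → Title, PubID cannot be enforced without a join — not preserved.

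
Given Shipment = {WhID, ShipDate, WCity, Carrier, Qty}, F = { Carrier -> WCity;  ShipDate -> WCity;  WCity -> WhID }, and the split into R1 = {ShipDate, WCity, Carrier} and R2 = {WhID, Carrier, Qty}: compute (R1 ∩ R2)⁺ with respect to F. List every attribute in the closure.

WhID, WCity, Carrier

R1 ∩ R2 = {Carrier}.
Carrier → WCity applies, adding WCity
WCity → WhID applies, adding WhID
Closure: {WhID, WCity, Carrier}.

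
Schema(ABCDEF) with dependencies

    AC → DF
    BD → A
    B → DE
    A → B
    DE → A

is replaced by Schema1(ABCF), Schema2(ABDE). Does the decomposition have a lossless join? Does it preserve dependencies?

lossless and dependency-preserving

Lossless test: (AB)⁺ = {ABDE}, which contains all of one fragment — lossless.
Dependency preservation: AC → DF is not contained in any single fragment, but the restricted closure of its left-hand side across the fragments still reaches the right-hand side; the remaining FDs each lie inside some fragment. All dependencies are preserved.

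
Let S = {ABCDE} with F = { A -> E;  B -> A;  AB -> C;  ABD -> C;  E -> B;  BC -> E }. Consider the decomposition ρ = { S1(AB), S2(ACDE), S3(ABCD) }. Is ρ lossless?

Yes

Chase test. Columns are ABCDE; row i has aⱼ where attribute j ∈ Si, else bᵢⱼ.
Initial tableau (one row per fragment):
  row 1: a1 a2 b13 b14 b15
  row 2: a1 b22 a3 a4 a5
  row 3: a1 a2 a3 a4 b35
Rows 1 and 2 agree on A; apply A→E and equate their E entries.
Rows 1 and 3 agree on A; apply A→E and equate their E entries.
Rows 1 and 3 agree on AB; apply AB→C and equate their C entries.
Rows 1 and 2 agree on E; apply E→B and equate their B entries.
Row 2 is now all distinguished symbols — the join is lossless.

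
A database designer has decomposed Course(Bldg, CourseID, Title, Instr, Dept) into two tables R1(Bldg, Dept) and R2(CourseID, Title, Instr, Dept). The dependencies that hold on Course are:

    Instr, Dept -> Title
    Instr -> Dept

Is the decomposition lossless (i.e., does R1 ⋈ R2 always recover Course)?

No

Common attributes: R1 ∩ R2 = {Dept}.
No dependency enlarges {Dept}, so (Dept)⁺ = {Dept}.
The closure contains neither all of R1 = {Bldg, Dept} nor all of R2 = {CourseID, Title, Instr, Dept}, so the common attributes are not a superkey of either fragment. The join is lossy.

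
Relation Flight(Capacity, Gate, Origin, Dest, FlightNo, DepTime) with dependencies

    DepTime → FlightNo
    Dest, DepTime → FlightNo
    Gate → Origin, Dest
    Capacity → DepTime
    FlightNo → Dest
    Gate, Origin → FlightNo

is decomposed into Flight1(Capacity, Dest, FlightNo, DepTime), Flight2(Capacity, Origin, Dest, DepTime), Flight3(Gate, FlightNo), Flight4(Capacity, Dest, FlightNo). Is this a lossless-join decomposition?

No

Chase test. Columns are Capacity, Gate, Origin, Dest, FlightNo, DepTime; row i has aⱼ where attribute j ∈ Flighti, else bᵢⱼ.
Initial tableau (one row per fragment):
  row 1: a1 b12 b13 a4 a5 a6
  row 2: a1 b22 a3 a4 b25 a6
  row 3: b31 a2 b33 b34 a5 b36
  row 4: a1 b42 b43 a4 a5 b46
Rows 1 and 2 agree on DepTime; apply DepTime→FlightNo and equate their FlightNo entries.
Rows 1 and 4 agree on Capacity; apply Capacity→DepTime and equate their DepTime entries.
Rows 1 and 3 agree on FlightNo; apply FlightNo→Dest and equate their Dest entries.
No row becomes fully distinguished — the join is lossy.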